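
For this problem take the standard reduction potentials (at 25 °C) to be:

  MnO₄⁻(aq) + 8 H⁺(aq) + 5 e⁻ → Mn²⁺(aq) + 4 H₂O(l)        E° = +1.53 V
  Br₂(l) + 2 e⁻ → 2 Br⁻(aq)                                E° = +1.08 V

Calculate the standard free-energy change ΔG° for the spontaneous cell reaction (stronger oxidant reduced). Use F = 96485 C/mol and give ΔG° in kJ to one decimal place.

-434.2 kJ

MnO₄⁻/Mn²⁺ (E° = +1.53 V) is the cathode; Br₂/Br⁻ (E° = +1.08 V) is the anode, so E°cell = +0.45 V.
Balancing electrons gives n = 10 (lcm of 5 and 2).
ΔG° = −nFE° = −(10)(96485)(+0.45) = -434,182 J = -434.2 kJ.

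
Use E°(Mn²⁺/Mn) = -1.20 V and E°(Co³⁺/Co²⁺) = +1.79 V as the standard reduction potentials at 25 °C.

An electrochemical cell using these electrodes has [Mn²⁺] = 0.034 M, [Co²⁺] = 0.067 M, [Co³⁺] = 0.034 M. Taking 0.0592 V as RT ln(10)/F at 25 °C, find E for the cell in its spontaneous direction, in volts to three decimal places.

+3.016 V

Co³⁺/Co²⁺ is the cathode (higher E°), Mn²⁺/Mn the anode: E°cell = +1.79 − (-1.20) = +2.99 V, n = 2.
Overall: 2 Co³⁺(aq) + Mn(s) → 2 Co²⁺(aq) + Mn²⁺(aq)
Q = [Co²⁺]^2·[Mn²⁺] / ([Co³⁺]^2); log Q = -0.879.
E = E° − (0.0592/n) log Q = +2.99 − (0.0592/2)(-0.879) = +3.016 V.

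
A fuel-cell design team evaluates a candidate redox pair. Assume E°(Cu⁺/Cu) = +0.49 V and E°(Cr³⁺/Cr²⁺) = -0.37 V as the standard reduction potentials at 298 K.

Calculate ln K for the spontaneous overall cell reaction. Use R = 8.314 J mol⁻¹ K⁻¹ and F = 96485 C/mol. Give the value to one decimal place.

Cathode: Cu⁺/Cu; anode: Cr³⁺/Cr²⁺. E°cell = (+0.49) − (-0.37) = +0.86 V, with n = 1.
ΔG° = −nFE° = −RT ln K, so ln K = nFE°/(RT) = (1)(96485)(+0.86) / ((8.314)(298)) = 33.491.

33.5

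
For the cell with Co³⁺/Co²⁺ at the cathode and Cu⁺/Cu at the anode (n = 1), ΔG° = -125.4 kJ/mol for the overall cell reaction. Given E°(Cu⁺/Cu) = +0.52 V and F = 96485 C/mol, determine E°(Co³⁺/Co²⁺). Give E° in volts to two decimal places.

E°cell = −ΔG°/(nF) = −(-125.4×10³)/((1)(96485)) = +1.300 V.
Since Co³⁺/Co²⁺ is the cathode and Cu⁺/Cu the anode, E°cell = E°(Co³⁺/Co²⁺) − E°(Cu⁺/Cu).
So E°(Co³⁺/Co²⁺) = E°cell + E°(Cu⁺/Cu) = +1.300 + (+0.52) = +1.82 V.

+1.82 V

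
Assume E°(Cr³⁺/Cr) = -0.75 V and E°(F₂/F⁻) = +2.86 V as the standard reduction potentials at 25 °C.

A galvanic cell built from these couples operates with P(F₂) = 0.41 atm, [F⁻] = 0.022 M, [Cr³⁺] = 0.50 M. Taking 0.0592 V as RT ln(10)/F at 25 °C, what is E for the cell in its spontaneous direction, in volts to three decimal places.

F₂/F⁻ is the cathode (higher E°), Cr³⁺/Cr the anode: E°cell = +2.86 − (-0.75) = +3.61 V, n = 6.
Overall: 3 F₂(g) + 2 Cr(s) → 6 F⁻(aq) + 2 Cr³⁺(aq)
Q = [F⁻]^6·[Cr³⁺]^2 / (P(F₂)^3); log Q = -9.386.
E = E° − (0.0592/n) log Q = +3.61 − (0.0592/6)(-9.386) = +3.703 V.

+3.703 V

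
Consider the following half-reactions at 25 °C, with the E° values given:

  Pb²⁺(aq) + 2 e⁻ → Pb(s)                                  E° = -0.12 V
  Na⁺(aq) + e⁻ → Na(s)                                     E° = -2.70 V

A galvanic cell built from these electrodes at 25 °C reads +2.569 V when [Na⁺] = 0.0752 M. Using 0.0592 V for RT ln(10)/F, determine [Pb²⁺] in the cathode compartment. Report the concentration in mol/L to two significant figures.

Pb²⁺/Pb is the cathode, Na⁺/Na the anode: E°cell = +2.58 V, n = 2.
Overall reaction: Pb²⁺(aq) + 2 Na(s) → Pb(s) + 2 Na⁺(aq); Q = [Na⁺]^2/[Pb²⁺]^1.
From E = E° − (0.0592/n) log Q: log Q = (E° − E)·n/0.0592 = (+2.58 − (+2.569))·2/0.0592 = 0.3716.
So 1·log[Pb²⁺] = 2·log(0.0752) − log Q = -2.2476 − (0.3716) = -2.6192; [Pb²⁺] = 10^(-2.6192) ≈ 0.0024 M.

0.0024 M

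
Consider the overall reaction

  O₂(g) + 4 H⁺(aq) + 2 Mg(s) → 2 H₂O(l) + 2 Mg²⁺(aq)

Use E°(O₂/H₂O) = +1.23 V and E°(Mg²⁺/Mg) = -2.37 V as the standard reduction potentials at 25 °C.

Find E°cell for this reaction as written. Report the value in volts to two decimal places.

+3.60 V

The O₂/H₂O couple has the higher reduction potential, so it is the cathode; Mg²⁺/Mg is oxidised at the anode.
E°cell = E°(cathode) − E°(anode) = (+1.23) − (-2.37) = +3.60 V.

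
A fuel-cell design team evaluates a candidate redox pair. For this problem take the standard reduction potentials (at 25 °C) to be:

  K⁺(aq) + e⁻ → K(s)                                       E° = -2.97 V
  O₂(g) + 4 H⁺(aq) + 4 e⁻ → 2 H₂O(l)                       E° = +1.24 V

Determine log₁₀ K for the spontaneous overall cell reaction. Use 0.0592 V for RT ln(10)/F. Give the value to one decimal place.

Cathode: O₂/H₂O; anode: K⁺/K. E°cell = +4.21 V, n = 4.
log K = nE°cell / 0.0592 = (4)(+4.21) / 0.0592 = 284.5.

284.5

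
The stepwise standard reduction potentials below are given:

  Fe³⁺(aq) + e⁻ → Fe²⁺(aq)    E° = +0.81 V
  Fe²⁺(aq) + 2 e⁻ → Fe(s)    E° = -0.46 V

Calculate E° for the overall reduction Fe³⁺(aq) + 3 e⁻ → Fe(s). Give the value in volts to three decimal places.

-0.037 V

Adding the free-energy changes (−nFE°) of the two steps gives −n₃FE°₃ = −n₁FE°₁ − n₂FE°₂.
E°₃ = (1×+0.81 + 2×-0.46) / 3 = (-0.110) / 3 = -0.037 V.
Simply averaging or adding the two E° values would be wrong; the electron-weighted sum is required.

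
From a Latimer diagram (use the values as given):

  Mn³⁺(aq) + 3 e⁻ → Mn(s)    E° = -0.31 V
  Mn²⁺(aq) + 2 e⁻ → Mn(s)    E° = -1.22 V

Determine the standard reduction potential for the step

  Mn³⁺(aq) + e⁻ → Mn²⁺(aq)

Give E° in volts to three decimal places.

Sequential free energies add, so n₃E°₃ = n₁E°₁ + n₂E°₂.
With n₃ = 3, and the known step contributing 2×(-1.22) V, the unknown satisfies 1·E° = 3×(-0.31) − 2×(-1.22) = +1.510.
E° = +1.510 / 1 = +1.510 V.

+1.510 V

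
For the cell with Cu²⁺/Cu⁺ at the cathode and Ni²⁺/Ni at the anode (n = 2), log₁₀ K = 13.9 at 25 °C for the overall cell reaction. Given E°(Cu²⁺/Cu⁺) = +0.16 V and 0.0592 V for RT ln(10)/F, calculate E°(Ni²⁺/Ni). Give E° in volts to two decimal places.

E°cell = (0.0592/n)·log K = (0.0592/2)(13.9) = +0.411 V.
Since Cu²⁺/Cu⁺ is the cathode and Ni²⁺/Ni the anode, E°cell = E°(Cu²⁺/Cu⁺) − E°(Ni²⁺/Ni).
So E°(Ni²⁺/Ni) = E°(Cu²⁺/Cu⁺) − E°cell = (+0.16) − (+0.411) = -0.25 V.

-0.25 V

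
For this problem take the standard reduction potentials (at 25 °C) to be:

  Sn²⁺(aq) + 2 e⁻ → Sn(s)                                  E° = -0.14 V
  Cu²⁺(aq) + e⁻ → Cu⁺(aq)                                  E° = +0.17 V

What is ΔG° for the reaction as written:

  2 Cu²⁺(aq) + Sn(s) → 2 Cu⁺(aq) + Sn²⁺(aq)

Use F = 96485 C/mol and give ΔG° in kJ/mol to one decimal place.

-59.8 kJ/mol

As written, Cu²⁺/Cu⁺ is reduced (cathode) and Sn²⁺/Sn is oxidised (anode), so E°cell = (+0.17) − (-0.14) = +0.31 V.
Balancing electrons gives n = 2.
ΔG° = −nFE° = −(2)(96485)(+0.31) = -59,821 J = -59.8 kJ/mol.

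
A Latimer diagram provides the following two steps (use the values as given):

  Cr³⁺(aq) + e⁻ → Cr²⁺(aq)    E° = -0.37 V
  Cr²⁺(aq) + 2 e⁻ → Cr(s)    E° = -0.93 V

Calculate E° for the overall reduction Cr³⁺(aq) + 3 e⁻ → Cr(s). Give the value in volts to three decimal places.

Adding the free-energy changes (−nFE°) of the two steps gives −n₃FE°₃ = −n₁FE°₁ − n₂FE°₂.
E°₃ = (1×-0.37 + 2×-0.93) / 3 = (-2.230) / 3 = -0.743 V.
E° values themselves are not directly additive — weighting by electron count is essential.

-0.743 V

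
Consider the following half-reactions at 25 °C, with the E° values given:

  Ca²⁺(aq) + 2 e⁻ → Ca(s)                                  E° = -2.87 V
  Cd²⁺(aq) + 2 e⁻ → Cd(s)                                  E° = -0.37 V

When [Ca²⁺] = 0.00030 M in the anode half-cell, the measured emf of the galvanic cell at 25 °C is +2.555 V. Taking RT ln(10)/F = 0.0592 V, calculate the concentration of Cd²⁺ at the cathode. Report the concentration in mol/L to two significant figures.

0.022 M

Cd²⁺/Cd is the cathode, Ca²⁺/Ca the anode: E°cell = +2.50 V, n = 2.
Overall reaction: Cd²⁺(aq) + Ca(s) → Cd(s) + Ca²⁺(aq); Q = [Ca²⁺]^1/[Cd²⁺]^1.
From E = E° − (0.0592/n) log Q: log Q = (E° − E)·n/0.0592 = (+2.50 − (+2.555))·2/0.0592 = -1.8581.
So 1·log[Cd²⁺] = 1·log(0.0003) − log Q = -3.5229 − (-1.8581) = -1.6648; [Cd²⁺] = 10^(-1.6648) ≈ 0.022 M.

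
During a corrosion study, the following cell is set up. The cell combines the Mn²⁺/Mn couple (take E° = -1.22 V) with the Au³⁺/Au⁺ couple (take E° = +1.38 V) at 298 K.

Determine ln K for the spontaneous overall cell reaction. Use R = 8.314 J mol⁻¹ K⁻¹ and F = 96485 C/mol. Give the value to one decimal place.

Cathode: Au³⁺/Au⁺; anode: Mn²⁺/Mn. E°cell = (+1.38) − (-1.22) = +2.60 V, with n = 2.
ΔG° = −nFE° = −RT ln K, so ln K = nFE°/(RT) = (2)(96485)(+2.60) / ((8.314)(298)) = 202.506.

202.5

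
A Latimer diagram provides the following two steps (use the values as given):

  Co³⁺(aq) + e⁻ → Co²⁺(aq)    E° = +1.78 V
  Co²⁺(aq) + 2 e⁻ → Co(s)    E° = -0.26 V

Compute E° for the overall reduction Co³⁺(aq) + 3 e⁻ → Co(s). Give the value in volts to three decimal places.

+0.420 V

Adding the free-energy changes (−nFE°) of the two steps gives −n₃FE°₃ = −n₁FE°₁ − n₂FE°₂.
E°₃ = (1×+1.78 + 2×-0.26) / 3 = (+1.260) / 3 = +0.420 V.
E° values themselves are not directly additive — weighting by electron count is essential.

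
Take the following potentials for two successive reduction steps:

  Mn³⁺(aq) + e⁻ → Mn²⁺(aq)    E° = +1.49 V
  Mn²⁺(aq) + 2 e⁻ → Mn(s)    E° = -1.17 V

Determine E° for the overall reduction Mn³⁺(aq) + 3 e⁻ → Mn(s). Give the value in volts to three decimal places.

-0.283 V

Since ΔG° = −nFE° is additive over sequential reductions, n₃E°₃ = n₁E°₁ + n₂E°₂.
E°₃ = (1×+1.49 + 2×-1.17) / 3 = (-0.850) / 3 = -0.283 V.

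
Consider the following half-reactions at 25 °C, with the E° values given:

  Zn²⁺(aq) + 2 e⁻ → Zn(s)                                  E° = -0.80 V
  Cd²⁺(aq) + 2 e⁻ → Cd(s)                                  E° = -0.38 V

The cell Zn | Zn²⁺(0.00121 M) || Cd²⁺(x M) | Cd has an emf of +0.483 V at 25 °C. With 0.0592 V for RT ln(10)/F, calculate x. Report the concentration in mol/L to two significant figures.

0.16 M

Cd²⁺/Cd is the cathode, Zn²⁺/Zn the anode: E°cell = +0.42 V, n = 2.
Overall reaction: Cd²⁺(aq) + Zn(s) → Cd(s) + Zn²⁺(aq); Q = [Zn²⁺]^1/[Cd²⁺]^1.
From E = E° − (0.0592/n) log Q: log Q = (E° − E)·n/0.0592 = (+0.42 − (+0.483))·2/0.0592 = -2.1284.
So 1·log[Cd²⁺] = 1·log(0.00121) − log Q = -2.9172 − (-2.1284) = -0.7888; [Cd²⁺] = 10^(-0.7888) ≈ 0.16 M.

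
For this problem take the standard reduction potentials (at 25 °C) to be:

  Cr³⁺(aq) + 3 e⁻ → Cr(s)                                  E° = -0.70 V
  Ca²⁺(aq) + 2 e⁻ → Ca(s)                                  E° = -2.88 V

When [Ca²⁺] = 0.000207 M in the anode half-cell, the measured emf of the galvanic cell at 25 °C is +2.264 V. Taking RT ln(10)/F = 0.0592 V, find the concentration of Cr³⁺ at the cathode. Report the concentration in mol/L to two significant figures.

Cr³⁺/Cr is the cathode, Ca²⁺/Ca the anode: E°cell = +2.18 V, n = 6.
Overall reaction: 2 Cr³⁺(aq) + 3 Ca(s) → 2 Cr(s) + 3 Ca²⁺(aq); Q = [Ca²⁺]^3/[Cr³⁺]^2.
From E = E° − (0.0592/n) log Q: log Q = (E° − E)·n/0.0592 = (+2.18 − (+2.264))·6/0.0592 = -8.5135.
So 2·log[Cr³⁺] = 3·log(0.000207) − log Q = -11.0521 − (-8.5135) = -2.5386; log[Cr³⁺] = -2.5386 / 2 = -1.2693; [Cr³⁺] = 10^(-1.2693) ≈ 0.054 M.

0.054 M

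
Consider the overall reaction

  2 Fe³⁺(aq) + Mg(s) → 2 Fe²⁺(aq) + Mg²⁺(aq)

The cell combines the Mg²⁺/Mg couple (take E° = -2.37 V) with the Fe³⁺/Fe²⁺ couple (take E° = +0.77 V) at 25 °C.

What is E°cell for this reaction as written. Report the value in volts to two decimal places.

+3.14 V

The Fe³⁺/Fe²⁺ couple has the higher reduction potential, so it is the cathode; Mg²⁺/Mg is oxidised at the anode.
E°cell = E°(cathode) − E°(anode) = (+0.77) − (-2.37) = +3.14 V.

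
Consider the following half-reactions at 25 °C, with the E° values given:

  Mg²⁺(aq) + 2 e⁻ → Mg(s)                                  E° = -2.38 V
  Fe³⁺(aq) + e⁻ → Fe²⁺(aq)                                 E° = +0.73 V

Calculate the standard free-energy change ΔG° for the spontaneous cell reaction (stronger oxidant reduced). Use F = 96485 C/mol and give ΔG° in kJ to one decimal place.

Fe³⁺/Fe²⁺ (E° = +0.73 V) is the cathode; Mg²⁺/Mg (E° = -2.38 V) is the anode, so E°cell = +3.11 V.
Balancing electrons gives n = 2 (lcm of 1 and 2).
ΔG° = −nFE° = −(2)(96485)(+3.11) = -600,137 J = -600.1 kJ.

-600.1 kJ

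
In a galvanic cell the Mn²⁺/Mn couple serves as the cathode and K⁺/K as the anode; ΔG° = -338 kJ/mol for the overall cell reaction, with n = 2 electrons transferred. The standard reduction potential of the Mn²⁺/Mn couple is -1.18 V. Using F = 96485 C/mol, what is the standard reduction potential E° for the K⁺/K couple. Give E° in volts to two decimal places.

E°cell = −ΔG°/(nF) = −(-338×10³)/((2)(96485)) = +1.752 V.
Since Mn²⁺/Mn is the cathode and K⁺/K the anode, E°cell = E°(Mn²⁺/Mn) − E°(K⁺/K).
So E°(K⁺/K) = E°(Mn²⁺/Mn) − E°cell = (-1.18) − (+1.752) = -2.93 V.

-2.93 V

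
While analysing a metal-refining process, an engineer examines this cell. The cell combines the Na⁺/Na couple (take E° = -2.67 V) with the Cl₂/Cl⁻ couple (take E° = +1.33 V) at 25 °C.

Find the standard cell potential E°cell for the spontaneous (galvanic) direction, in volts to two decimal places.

+4.00 V

The Cl₂/Cl⁻ couple has the higher reduction potential, so it is the cathode; Na⁺/Na is oxidised at the anode.
E°cell = E°(cathode) − E°(anode) = (+1.33) − (-2.67) = +4.00 V.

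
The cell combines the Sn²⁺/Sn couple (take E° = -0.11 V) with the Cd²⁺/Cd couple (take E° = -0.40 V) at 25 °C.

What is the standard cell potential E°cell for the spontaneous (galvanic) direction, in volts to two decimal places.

+0.29 V

The Sn²⁺/Sn couple has the higher reduction potential, so it is the cathode; Cd²⁺/Cd is oxidised at the anode.
E°cell = E°(cathode) − E°(anode) = (-0.11) − (-0.40) = +0.29 V.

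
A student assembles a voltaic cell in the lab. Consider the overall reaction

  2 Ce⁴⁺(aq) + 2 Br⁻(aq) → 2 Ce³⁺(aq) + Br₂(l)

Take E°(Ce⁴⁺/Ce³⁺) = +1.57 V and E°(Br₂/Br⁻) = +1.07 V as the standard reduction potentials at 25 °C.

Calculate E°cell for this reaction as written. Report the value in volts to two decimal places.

The Ce⁴⁺/Ce³⁺ couple has the higher reduction potential, so it is the cathode; Br₂/Br⁻ is oxidised at the anode.
E°cell = E°(cathode) − E°(anode) = (+1.57) − (+1.07) = +0.50 V.

+0.50 V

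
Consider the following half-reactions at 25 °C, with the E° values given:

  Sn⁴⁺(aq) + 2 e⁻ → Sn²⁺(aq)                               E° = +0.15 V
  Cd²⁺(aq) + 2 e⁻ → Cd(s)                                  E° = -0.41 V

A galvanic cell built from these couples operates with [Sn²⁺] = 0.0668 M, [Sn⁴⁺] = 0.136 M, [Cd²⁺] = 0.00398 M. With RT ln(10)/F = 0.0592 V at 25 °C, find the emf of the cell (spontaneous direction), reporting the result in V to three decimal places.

Sn⁴⁺/Sn²⁺ is the cathode (higher E°), Cd²⁺/Cd the anode: E°cell = +0.15 − (-0.41) = +0.56 V, n = 2.
Overall: Sn⁴⁺(aq) + Cd(s) → Sn²⁺(aq) + Cd²⁺(aq)
Q = [Sn²⁺]·[Cd²⁺] / ([Sn⁴⁺]); log Q = -2.709.
E = E° − (0.0592/n) log Q = +0.56 − (0.0592/2)(-2.709) = +0.640 V.

+0.640 V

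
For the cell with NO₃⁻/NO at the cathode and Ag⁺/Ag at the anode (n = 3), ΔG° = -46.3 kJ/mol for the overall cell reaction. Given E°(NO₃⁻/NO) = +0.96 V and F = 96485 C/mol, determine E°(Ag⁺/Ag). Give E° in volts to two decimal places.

+0.80 V

E°cell = −ΔG°/(nF) = −(-46.3×10³)/((3)(96485)) = +0.160 V.
Since NO₃⁻/NO is the cathode and Ag⁺/Ag the anode, E°cell = E°(NO₃⁻/NO) − E°(Ag⁺/Ag).
So E°(Ag⁺/Ag) = E°(NO₃⁻/NO) − E°cell = (+0.96) − (+0.160) = +0.80 V.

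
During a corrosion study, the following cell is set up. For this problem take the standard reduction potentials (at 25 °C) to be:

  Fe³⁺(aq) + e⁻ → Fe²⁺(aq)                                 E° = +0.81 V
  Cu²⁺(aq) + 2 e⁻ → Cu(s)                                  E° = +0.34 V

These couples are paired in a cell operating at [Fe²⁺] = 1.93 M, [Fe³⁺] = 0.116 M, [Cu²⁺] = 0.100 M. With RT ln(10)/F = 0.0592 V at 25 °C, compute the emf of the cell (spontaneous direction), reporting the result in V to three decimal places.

+0.427 V

Fe³⁺/Fe²⁺ is the cathode (higher E°), Cu²⁺/Cu the anode: E°cell = +0.81 − (+0.34) = +0.47 V, n = 2.
Overall: 2 Fe³⁺(aq) + Cu(s) → 2 Fe²⁺(aq) + Cu²⁺(aq)
Q = [Fe²⁺]^2·[Cu²⁺] / ([Fe³⁺]^2); log Q = 1.442.
E = E° − (0.0592/n) log Q = +0.47 − (0.0592/2)(1.442) = +0.427 V.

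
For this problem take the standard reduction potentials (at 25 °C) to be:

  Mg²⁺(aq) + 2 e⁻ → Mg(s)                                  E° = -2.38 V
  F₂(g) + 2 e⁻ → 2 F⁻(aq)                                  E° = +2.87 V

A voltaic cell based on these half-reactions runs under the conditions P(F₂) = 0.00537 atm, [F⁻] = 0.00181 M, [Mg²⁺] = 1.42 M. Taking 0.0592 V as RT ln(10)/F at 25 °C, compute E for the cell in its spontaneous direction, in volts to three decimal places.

+5.341 V

F₂/F⁻ is the cathode (higher E°), Mg²⁺/Mg the anode: E°cell = +2.87 − (-2.38) = +5.25 V, n = 2.
Overall: F₂(g) + Mg(s) → 2 F⁻(aq) + Mg²⁺(aq)
Q = [F⁻]^2·[Mg²⁺] / (P(F₂)); log Q = -3.062.
E = E° − (0.0592/n) log Q = +5.25 − (0.0592/2)(-3.062) = +5.341 V.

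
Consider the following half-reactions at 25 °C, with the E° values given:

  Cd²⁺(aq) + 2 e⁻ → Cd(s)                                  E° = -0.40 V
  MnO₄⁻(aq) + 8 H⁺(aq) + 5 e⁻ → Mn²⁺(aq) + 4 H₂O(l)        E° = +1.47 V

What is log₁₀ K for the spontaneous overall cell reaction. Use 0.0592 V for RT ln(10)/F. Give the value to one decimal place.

315.9

Cathode: MnO₄⁻/Mn²⁺; anode: Cd²⁺/Cd. E°cell = +1.87 V, n = 10.
log K = nE°cell / 0.0592 = (10)(+1.87) / 0.0592 = 315.9.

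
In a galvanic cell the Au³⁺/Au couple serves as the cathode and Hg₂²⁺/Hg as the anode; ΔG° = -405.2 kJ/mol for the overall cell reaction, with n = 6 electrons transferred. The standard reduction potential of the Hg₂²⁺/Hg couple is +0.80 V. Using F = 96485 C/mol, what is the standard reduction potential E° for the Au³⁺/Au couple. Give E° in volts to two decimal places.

+1.50 V

E°cell = −ΔG°/(nF) = −(-405.2×10³)/((6)(96485)) = +0.700 V.
Since Au³⁺/Au is the cathode and Hg₂²⁺/Hg the anode, E°cell = E°(Au³⁺/Au) − E°(Hg₂²⁺/Hg).
So E°(Au³⁺/Au) = E°cell + E°(Hg₂²⁺/Hg) = +0.700 + (+0.80) = +1.50 V.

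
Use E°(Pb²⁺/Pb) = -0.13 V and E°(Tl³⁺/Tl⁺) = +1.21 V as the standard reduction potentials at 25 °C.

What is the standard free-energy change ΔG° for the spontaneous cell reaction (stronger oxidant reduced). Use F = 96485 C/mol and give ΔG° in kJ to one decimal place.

Tl³⁺/Tl⁺ (E° = +1.21 V) is the cathode; Pb²⁺/Pb (E° = -0.13 V) is the anode, so E°cell = +1.34 V.
Balancing electrons gives n = 2 (lcm of 2 and 2).
ΔG° = −nFE° = −(2)(96485)(+1.34) = -258,580 J = -258.6 kJ.

-258.6 kJ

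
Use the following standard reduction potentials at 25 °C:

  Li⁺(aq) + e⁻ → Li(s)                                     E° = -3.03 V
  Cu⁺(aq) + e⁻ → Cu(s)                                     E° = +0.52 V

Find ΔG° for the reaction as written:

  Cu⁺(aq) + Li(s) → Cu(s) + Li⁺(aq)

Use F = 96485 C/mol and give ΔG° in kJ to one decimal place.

As written, Cu⁺/Cu is reduced (cathode) and Li⁺/Li is oxidised (anode), so E°cell = (+0.52) − (-3.03) = +3.55 V.
Balancing electrons gives n = 1.
ΔG° = −nFE° = −(1)(96485)(+3.55) = -342,522 J = -342.5 kJ.

-342.5 kJ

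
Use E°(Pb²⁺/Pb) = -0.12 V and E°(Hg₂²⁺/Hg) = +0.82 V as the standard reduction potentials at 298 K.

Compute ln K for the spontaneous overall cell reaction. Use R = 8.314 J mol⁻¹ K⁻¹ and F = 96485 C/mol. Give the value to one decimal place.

73.2

Cathode: Hg₂²⁺/Hg; anode: Pb²⁺/Pb. E°cell = (+0.82) − (-0.12) = +0.94 V, with n = 2.
ΔG° = −nFE° = −RT ln K, so ln K = nFE°/(RT) = (2)(96485)(+0.94) / ((8.314)(298)) = 73.214.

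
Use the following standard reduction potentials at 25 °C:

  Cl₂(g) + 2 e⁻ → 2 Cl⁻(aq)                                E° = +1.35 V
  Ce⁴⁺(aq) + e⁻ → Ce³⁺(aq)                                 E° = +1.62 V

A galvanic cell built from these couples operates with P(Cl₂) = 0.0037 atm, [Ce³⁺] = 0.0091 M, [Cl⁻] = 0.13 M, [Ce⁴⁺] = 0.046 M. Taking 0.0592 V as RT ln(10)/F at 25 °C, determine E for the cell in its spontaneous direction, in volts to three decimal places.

+0.331 V

Ce⁴⁺/Ce³⁺ is the cathode (higher E°), Cl₂/Cl⁻ the anode: E°cell = +1.62 − (+1.35) = +0.27 V, n = 2.
Overall: 2 Ce⁴⁺(aq) + 2 Cl⁻(aq) → 2 Ce³⁺(aq) + Cl₂(g)
Q = [Ce³⁺]^2·P(Cl₂) / ([Ce⁴⁺]^2·[Cl⁻]^2); log Q = -2.067.
E = E° − (0.0592/n) log Q = +0.27 − (0.0592/2)(-2.067) = +0.331 V.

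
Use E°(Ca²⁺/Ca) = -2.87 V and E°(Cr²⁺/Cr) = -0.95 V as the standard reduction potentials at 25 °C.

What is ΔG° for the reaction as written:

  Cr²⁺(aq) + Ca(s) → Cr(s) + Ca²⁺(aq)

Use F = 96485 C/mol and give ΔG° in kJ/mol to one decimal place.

-370.5 kJ/mol

As written, Cr²⁺/Cr is reduced (cathode) and Ca²⁺/Ca is oxidised (anode), so E°cell = (-0.95) − (-2.87) = +1.92 V.
Balancing electrons gives n = 2.
ΔG° = −nFE° = −(2)(96485)(+1.92) = -370,502 J = -370.5 kJ/mol.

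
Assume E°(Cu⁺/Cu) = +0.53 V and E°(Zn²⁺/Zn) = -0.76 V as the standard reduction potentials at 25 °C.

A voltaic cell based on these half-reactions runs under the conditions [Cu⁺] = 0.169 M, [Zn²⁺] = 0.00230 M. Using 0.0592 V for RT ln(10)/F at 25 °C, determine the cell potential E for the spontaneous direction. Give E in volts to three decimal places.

+1.322 V

Cu⁺/Cu is the cathode (higher E°), Zn²⁺/Zn the anode: E°cell = +0.53 − (-0.76) = +1.29 V, n = 2.
Overall: 2 Cu⁺(aq) + Zn(s) → 2 Cu(s) + Zn²⁺(aq)
Q = [Zn²⁺] / ([Cu⁺]^2); log Q = -1.094.
E = E° − (0.0592/n) log Q = +1.29 − (0.0592/2)(-1.094) = +1.322 V.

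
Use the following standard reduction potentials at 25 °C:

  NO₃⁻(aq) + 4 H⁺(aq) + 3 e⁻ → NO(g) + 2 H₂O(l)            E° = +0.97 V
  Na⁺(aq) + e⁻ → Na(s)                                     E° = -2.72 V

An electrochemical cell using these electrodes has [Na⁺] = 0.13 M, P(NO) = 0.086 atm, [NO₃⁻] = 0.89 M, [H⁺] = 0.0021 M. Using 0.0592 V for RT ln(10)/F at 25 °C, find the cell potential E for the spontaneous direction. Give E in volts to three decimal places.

NO₃⁻/NO is the cathode (higher E°), Na⁺/Na the anode: E°cell = +0.97 − (-2.72) = +3.69 V, n = 3.
Overall: NO₃⁻(aq) + 4 H⁺(aq) + 3 Na(s) → NO(g) + 2 H₂O(l) + 3 Na⁺(aq)
Q = P(NO)·[Na⁺]^3 / ([NO₃⁻]·[H⁺]^4); log Q = 7.038.
E = E° − (0.0592/n) log Q = +3.69 − (0.0592/3)(7.038) = +3.551 V.

+3.551 V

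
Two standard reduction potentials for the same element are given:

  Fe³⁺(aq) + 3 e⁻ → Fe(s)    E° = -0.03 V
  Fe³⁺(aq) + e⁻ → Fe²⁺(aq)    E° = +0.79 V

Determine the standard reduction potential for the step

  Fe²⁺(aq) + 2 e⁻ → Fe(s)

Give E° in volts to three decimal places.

Sequential free energies add, so n₃E°₃ = n₁E°₁ + n₂E°₂.
With n₃ = 3, and the known step contributing 1×(+0.79) V, the unknown satisfies 2·E° = 3×(-0.03) − 1×(+0.79) = -0.880.
E° = -0.880 / 2 = -0.440 V.

-0.440 V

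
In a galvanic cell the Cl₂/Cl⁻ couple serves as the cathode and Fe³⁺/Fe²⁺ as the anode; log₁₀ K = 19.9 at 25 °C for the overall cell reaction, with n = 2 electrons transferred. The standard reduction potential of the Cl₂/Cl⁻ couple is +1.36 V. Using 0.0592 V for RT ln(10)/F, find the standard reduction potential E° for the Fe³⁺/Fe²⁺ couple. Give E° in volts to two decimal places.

E°cell = (0.0592/n)·log K = (0.0592/2)(19.9) = +0.589 V.
Since Cl₂/Cl⁻ is the cathode and Fe³⁺/Fe²⁺ the anode, E°cell = E°(Cl₂/Cl⁻) − E°(Fe³⁺/Fe²⁺).
So E°(Fe³⁺/Fe²⁺) = E°(Cl₂/Cl⁻) − E°cell = (+1.36) − (+0.589) = +0.77 V.

+0.77 V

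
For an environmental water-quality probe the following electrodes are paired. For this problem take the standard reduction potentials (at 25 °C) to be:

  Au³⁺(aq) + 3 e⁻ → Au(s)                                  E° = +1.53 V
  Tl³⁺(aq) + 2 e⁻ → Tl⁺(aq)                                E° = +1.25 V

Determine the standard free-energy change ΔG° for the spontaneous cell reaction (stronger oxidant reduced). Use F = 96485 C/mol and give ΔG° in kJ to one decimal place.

Au³⁺/Au (E° = +1.53 V) is the cathode; Tl³⁺/Tl⁺ (E° = +1.25 V) is the anode, so E°cell = +0.28 V.
Balancing electrons gives n = 6 (lcm of 3 and 2).
ΔG° = −nFE° = −(6)(96485)(+0.28) = -162,095 J = -162.1 kJ.

-162.1 kJ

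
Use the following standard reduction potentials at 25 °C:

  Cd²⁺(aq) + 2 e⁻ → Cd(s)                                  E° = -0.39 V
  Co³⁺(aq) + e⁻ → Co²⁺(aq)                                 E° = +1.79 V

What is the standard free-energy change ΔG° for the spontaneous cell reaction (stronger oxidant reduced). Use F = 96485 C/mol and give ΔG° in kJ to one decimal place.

-420.7 kJ

Co³⁺/Co²⁺ (E° = +1.79 V) is the cathode; Cd²⁺/Cd (E° = -0.39 V) is the anode, so E°cell = +2.18 V.
Balancing electrons gives n = 2 (lcm of 1 and 2).
ΔG° = −nFE° = −(2)(96485)(+2.18) = -420,675 J = -420.7 kJ.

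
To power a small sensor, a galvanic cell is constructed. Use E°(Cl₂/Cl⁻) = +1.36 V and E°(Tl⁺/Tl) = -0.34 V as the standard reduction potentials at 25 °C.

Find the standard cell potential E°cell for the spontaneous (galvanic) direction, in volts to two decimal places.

+1.70 V

The Cl₂/Cl⁻ couple has the higher reduction potential, so it is the cathode; Tl⁺/Tl is oxidised at the anode.
E°cell = E°(cathode) − E°(anode) = (+1.36) − (-0.34) = +1.70 V.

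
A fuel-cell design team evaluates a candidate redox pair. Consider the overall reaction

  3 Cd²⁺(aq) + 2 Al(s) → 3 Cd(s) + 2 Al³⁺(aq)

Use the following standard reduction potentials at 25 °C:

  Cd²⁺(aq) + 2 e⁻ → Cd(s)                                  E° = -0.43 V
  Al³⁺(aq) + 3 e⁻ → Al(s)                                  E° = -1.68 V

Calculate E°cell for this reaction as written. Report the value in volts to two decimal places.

+1.25 V

The Cd²⁺/Cd couple has the higher reduction potential, so it is the cathode; Al³⁺/Al is oxidised at the anode.
E°cell = E°(cathode) − E°(anode) = (-0.43) − (-1.68) = +1.25 V.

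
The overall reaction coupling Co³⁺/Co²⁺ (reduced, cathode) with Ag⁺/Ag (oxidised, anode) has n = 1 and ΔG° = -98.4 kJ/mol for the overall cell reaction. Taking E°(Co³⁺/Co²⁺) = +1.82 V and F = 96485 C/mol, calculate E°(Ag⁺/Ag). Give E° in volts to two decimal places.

E°cell = −ΔG°/(nF) = −(-98.4×10³)/((1)(96485)) = +1.020 V.
Since Co³⁺/Co²⁺ is the cathode and Ag⁺/Ag the anode, E°cell = E°(Co³⁺/Co²⁺) − E°(Ag⁺/Ag).
So E°(Ag⁺/Ag) = E°(Co³⁺/Co²⁺) − E°cell = (+1.82) − (+1.020) = +0.80 V.

+0.80 V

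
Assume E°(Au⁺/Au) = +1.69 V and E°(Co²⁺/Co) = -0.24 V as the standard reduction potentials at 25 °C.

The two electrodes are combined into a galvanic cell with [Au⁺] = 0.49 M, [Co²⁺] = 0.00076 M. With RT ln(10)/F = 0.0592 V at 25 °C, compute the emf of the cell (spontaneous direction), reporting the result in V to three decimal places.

+2.004 V

Au⁺/Au is the cathode (higher E°), Co²⁺/Co the anode: E°cell = +1.69 − (-0.24) = +1.93 V, n = 2.
Overall: 2 Au⁺(aq) + Co(s) → 2 Au(s) + Co²⁺(aq)
Q = [Co²⁺] / ([Au⁺]^2); log Q = -2.500.
E = E° − (0.0592/n) log Q = +1.93 − (0.0592/2)(-2.500) = +2.004 V.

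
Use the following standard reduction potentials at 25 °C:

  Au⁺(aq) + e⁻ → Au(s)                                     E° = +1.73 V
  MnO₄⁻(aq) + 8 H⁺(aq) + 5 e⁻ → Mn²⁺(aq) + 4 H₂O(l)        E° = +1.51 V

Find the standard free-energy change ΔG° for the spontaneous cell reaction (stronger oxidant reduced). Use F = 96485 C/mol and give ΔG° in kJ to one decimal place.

-106.1 kJ

Au⁺/Au (E° = +1.73 V) is the cathode; MnO₄⁻/Mn²⁺ (E° = +1.51 V) is the anode, so E°cell = +0.22 V.
Balancing electrons gives n = 5 (lcm of 1 and 5).
ΔG° = −nFE° = −(5)(96485)(+0.22) = -106,134 J = -106.1 kJ.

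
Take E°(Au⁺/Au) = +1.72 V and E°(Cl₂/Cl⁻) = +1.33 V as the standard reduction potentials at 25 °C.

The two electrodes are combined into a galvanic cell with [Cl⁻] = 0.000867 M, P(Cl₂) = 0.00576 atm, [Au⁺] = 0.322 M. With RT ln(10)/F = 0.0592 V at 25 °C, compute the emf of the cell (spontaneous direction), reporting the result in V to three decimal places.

Au⁺/Au is the cathode (higher E°), Cl₂/Cl⁻ the anode: E°cell = +1.72 − (+1.33) = +0.39 V, n = 2.
Overall: 2 Au⁺(aq) + 2 Cl⁻(aq) → 2 Au(s) + Cl₂(g)
Q = P(Cl₂) / ([Au⁺]^2·[Cl⁻]^2); log Q = 4.869.
E = E° − (0.0592/n) log Q = +0.39 − (0.0592/2)(4.869) = +0.246 V.

+0.246 V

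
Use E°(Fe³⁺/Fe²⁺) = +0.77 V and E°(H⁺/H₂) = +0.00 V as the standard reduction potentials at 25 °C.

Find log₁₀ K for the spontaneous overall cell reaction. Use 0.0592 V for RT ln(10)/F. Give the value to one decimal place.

26.0

Cathode: Fe³⁺/Fe²⁺; anode: H⁺/H₂. E°cell = +0.77 V, n = 2.
log K = nE°cell / 0.0592 = (2)(+0.77) / 0.0592 = 26.0.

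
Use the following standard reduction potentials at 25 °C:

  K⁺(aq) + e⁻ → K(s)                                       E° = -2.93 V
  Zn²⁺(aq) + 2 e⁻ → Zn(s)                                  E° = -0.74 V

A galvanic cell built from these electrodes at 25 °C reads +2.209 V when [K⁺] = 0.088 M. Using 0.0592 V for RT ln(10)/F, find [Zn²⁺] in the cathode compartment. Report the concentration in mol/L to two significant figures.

Zn²⁺/Zn is the cathode, K⁺/K the anode: E°cell = +2.19 V, n = 2.
Overall reaction: Zn²⁺(aq) + 2 K(s) → Zn(s) + 2 K⁺(aq); Q = [K⁺]^2/[Zn²⁺]^1.
From E = E° − (0.0592/n) log Q: log Q = (E° − E)·n/0.0592 = (+2.19 − (+2.209))·2/0.0592 = -0.6419.
So 1·log[Zn²⁺] = 2·log(0.088) − log Q = -2.1110 − (-0.6419) = -1.4691; [Zn²⁺] = 10^(-1.4691) ≈ 0.034 M.

0.034 M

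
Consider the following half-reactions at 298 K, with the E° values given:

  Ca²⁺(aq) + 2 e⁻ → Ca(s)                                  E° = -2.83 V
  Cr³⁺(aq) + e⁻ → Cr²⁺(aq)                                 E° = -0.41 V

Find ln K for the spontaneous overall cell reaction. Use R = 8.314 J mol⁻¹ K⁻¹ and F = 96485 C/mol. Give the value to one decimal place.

188.5

Cathode: Cr³⁺/Cr²⁺; anode: Ca²⁺/Ca. E°cell = (-0.41) − (-2.83) = +2.42 V, with n = 2.
ΔG° = −nFE° = −RT ln K, so ln K = nFE°/(RT) = (2)(96485)(+2.42) / ((8.314)(298)) = 188.486.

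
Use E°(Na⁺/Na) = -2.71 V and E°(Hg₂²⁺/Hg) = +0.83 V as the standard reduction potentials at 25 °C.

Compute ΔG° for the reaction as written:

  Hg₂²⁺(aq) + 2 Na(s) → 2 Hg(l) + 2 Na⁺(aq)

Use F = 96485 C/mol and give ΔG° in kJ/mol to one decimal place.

As written, Hg₂²⁺/Hg is reduced (cathode) and Na⁺/Na is oxidised (anode), so E°cell = (+0.83) − (-2.71) = +3.54 V.
Balancing electrons gives n = 2.
ΔG° = −nFE° = −(2)(96485)(+3.54) = -683,114 J = -683.1 kJ/mol.

-683.1 kJ/mol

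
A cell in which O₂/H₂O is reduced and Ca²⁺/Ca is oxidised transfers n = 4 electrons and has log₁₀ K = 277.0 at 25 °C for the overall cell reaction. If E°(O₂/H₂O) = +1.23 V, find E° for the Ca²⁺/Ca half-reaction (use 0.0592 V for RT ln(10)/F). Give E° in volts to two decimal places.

-2.87 V

E°cell = (0.0592/n)·log K = (0.0592/4)(277.0) = +4.100 V.
Since O₂/H₂O is the cathode and Ca²⁺/Ca the anode, E°cell = E°(O₂/H₂O) − E°(Ca²⁺/Ca).
So E°(Ca²⁺/Ca) = E°(O₂/H₂O) − E°cell = (+1.23) − (+4.100) = -2.87 V.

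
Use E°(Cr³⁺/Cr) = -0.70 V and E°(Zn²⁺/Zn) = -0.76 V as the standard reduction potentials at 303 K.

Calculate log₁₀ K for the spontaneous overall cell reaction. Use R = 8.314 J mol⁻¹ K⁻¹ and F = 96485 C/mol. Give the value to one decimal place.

6.0

Cathode: Cr³⁺/Cr; anode: Zn²⁺/Zn. E°cell = (-0.70) − (-0.76) = +0.06 V, with n = 6.
ΔG° = −nFE° = −RT ln K, so ln K = nFE°/(RT) = (6)(96485)(+0.06) / ((8.314)(303)) = 13.788.
log₁₀ K = 13.788 / ln 10 = 6.0.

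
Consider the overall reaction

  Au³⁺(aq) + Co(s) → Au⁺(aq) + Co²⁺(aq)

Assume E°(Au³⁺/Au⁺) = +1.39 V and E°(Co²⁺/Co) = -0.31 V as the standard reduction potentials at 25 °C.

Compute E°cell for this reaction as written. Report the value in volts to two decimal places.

+1.70 V

The Au³⁺/Au⁺ couple has the higher reduction potential, so it is the cathode; Co²⁺/Co is oxidised at the anode.
E°cell = E°(cathode) − E°(anode) = (+1.39) − (-0.31) = +1.70 V.
Since E°cell > 0, the reaction is spontaneous under standard conditions.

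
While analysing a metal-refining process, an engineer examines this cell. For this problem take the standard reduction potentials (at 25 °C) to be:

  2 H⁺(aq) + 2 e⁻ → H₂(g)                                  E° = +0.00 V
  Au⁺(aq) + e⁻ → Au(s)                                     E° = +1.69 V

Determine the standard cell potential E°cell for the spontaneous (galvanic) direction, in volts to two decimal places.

The Au⁺/Au couple has the higher reduction potential, so it is the cathode; H⁺/H₂ is oxidised at the anode.
E°cell = E°(cathode) − E°(anode) = (+1.69) − (+0.00) = +1.69 V.

+1.69 V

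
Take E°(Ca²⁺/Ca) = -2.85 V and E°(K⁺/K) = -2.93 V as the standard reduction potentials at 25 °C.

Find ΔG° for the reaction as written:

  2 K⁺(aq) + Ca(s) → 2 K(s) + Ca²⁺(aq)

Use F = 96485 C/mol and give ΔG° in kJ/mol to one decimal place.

+15.4 kJ/mol

As written, K⁺/K is reduced (cathode) and Ca²⁺/Ca is oxidised (anode), so E°cell = (-2.93) − (-2.85) = -0.08 V.
Balancing electrons gives n = 2.
ΔG° = −nFE° = −(2)(96485)(-0.08) = 15,438 J = +15.4 kJ/mol.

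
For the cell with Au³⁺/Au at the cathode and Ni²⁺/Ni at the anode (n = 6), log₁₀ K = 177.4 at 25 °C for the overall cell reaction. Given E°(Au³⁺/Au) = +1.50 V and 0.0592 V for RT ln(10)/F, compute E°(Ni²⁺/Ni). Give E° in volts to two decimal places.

E°cell = (0.0592/n)·log K = (0.0592/6)(177.4) = +1.750 V.
Since Au³⁺/Au is the cathode and Ni²⁺/Ni the anode, E°cell = E°(Au³⁺/Au) − E°(Ni²⁺/Ni).
So E°(Ni²⁺/Ni) = E°(Au³⁺/Au) − E°cell = (+1.50) − (+1.750) = -0.25 V.

-0.25 V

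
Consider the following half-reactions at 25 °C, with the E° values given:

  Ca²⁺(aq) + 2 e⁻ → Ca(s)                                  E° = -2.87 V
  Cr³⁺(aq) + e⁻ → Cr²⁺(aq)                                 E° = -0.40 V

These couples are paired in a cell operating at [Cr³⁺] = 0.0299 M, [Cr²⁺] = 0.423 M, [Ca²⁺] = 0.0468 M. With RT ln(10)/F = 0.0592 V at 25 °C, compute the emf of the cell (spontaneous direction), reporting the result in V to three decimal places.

+2.441 V

Cr³⁺/Cr²⁺ is the cathode (higher E°), Ca²⁺/Ca the anode: E°cell = -0.40 − (-2.87) = +2.47 V, n = 2.
Overall: 2 Cr³⁺(aq) + Ca(s) → 2 Cr²⁺(aq) + Ca²⁺(aq)
Q = [Cr²⁺]^2·[Ca²⁺] / ([Cr³⁺]^2); log Q = 0.972.
E = E° − (0.0592/n) log Q = +2.47 − (0.0592/2)(0.972) = +2.441 V.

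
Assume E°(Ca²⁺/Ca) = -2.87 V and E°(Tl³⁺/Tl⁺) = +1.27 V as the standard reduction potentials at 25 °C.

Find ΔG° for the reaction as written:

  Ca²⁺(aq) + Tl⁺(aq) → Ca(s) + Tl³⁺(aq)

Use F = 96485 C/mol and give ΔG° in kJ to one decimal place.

+798.9 kJ

As written, Ca²⁺/Ca is reduced (cathode) and Tl³⁺/Tl⁺ is oxidised (anode), so E°cell = (-2.87) − (+1.27) = -4.14 V.
Balancing electrons gives n = 2.
ΔG° = −nFE° = −(2)(96485)(-4.14) = 798,896 J = +798.9 kJ.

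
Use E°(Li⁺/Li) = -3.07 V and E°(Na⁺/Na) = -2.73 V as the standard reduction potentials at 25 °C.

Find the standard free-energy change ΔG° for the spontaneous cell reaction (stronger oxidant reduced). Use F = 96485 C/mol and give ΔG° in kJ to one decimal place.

-32.8 kJ

Na⁺/Na (E° = -2.73 V) is the cathode; Li⁺/Li (E° = -3.07 V) is the anode, so E°cell = +0.34 V.
Balancing electrons gives n = 1 (lcm of 1 and 1).
ΔG° = −nFE° = −(1)(96485)(+0.34) = -32,805 J = -32.8 kJ.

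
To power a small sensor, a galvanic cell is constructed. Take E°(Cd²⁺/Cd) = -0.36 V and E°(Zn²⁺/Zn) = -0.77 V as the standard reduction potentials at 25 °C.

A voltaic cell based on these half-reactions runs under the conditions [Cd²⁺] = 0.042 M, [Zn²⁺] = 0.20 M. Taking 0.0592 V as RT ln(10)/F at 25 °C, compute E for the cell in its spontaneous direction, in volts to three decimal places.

Cd²⁺/Cd is the cathode (higher E°), Zn²⁺/Zn the anode: E°cell = -0.36 − (-0.77) = +0.41 V, n = 2.
Overall: Cd²⁺(aq) + Zn(s) → Cd(s) + Zn²⁺(aq)
Q = [Zn²⁺] / ([Cd²⁺]); log Q = 0.678.
E = E° − (0.0592/n) log Q = +0.41 − (0.0592/2)(0.678) = +0.390 V.

+0.390 V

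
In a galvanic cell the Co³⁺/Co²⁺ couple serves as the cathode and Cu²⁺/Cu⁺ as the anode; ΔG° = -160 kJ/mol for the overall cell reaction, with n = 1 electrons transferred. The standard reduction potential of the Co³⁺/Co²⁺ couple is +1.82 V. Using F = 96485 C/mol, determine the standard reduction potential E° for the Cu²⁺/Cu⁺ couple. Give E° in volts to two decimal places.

+0.16 V

E°cell = −ΔG°/(nF) = −(-160×10³)/((1)(96485)) = +1.658 V.
Since Co³⁺/Co²⁺ is the cathode and Cu²⁺/Cu⁺ the anode, E°cell = E°(Co³⁺/Co²⁺) − E°(Cu²⁺/Cu⁺).
So E°(Cu²⁺/Cu⁺) = E°(Co³⁺/Co²⁺) − E°cell = (+1.82) − (+1.658) = +0.16 V.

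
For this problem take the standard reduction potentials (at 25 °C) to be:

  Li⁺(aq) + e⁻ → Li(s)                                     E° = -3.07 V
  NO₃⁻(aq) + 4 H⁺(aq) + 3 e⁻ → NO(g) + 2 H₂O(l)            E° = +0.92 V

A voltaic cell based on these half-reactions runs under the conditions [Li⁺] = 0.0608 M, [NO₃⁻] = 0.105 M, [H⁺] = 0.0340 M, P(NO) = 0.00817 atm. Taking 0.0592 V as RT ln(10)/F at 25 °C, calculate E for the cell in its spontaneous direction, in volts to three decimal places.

+3.968 V

NO₃⁻/NO is the cathode (higher E°), Li⁺/Li the anode: E°cell = +0.92 − (-3.07) = +3.99 V, n = 3.
Overall: NO₃⁻(aq) + 4 H⁺(aq) + 3 Li(s) → NO(g) + 2 H₂O(l) + 3 Li⁺(aq)
Q = P(NO)·[Li⁺]^3 / ([NO₃⁻]·[H⁺]^4); log Q = 1.117.
E = E° − (0.0592/n) log Q = +3.99 − (0.0592/3)(1.117) = +3.968 V.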